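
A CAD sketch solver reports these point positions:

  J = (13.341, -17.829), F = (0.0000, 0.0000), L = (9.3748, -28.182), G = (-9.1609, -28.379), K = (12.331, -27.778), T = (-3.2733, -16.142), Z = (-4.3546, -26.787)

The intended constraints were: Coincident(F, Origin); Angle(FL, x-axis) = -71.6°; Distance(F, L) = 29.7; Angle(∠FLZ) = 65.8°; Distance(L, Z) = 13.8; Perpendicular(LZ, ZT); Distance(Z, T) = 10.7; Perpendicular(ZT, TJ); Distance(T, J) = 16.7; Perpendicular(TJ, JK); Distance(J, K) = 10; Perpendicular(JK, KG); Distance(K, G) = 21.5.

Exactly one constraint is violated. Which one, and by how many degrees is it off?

Perpendicular(JK, KG) — off by 7.40°.

F = (0.00, 0.00) ✓; FL at -71.60° ✓; |FL| = 29.70 ✓; ∠FLZ = 65.80° ✓; |LZ| = 13.80 ✓; ∠(LZ, ZT) = 90.00° ✓; |ZT| = 10.70 ✓; ∠(ZT, TJ) = 90.00° ✓; |TJ| = 16.70 ✓; ∠(TJ, JK) = 90.00° ✓; |JK| = 10.00 ✓; ∠(JK, KG) = 82.60° ✗; |KG| = 21.50 ✓.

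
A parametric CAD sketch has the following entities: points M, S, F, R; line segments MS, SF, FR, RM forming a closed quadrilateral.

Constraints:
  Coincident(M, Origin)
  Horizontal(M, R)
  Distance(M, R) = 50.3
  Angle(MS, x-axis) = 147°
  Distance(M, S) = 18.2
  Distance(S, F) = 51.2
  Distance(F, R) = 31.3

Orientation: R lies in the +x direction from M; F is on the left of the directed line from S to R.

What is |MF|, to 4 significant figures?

42.37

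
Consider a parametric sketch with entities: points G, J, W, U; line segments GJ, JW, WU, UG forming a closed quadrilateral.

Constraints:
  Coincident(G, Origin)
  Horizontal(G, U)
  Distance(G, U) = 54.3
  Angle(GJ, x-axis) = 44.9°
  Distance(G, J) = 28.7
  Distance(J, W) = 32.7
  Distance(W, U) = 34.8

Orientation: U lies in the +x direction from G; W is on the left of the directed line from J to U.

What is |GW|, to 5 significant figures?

60.555

G is at the origin; G and U share the same y with |GU| = 54.3 and U in +x, so U = (54.3, 0). GJ runs at 44.9° with |GJ| = 28.7, so J = (20.329, 20.259). W is determined by |JW| = 32.7 and |WU| = 34.8 together: it lies at the intersection of circle(J, 32.7) and circle(U, 34.8). With |JU| = 39.553, the foot of the radical line on JU is 17.984 from J and the perpendicular offset is √(32.7² − 17.984²) = 27.310. Taking the left-of-JU solution: W = (49.764, 34.503).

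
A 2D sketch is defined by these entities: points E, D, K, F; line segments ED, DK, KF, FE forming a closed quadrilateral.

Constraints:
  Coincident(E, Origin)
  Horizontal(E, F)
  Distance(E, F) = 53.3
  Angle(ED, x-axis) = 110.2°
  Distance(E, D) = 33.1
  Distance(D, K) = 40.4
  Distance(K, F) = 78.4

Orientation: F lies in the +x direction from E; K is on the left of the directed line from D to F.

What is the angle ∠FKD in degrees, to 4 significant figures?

65.53°

Checks: |DK| = 40.40 ✓; |KF| = 78.40 ✓.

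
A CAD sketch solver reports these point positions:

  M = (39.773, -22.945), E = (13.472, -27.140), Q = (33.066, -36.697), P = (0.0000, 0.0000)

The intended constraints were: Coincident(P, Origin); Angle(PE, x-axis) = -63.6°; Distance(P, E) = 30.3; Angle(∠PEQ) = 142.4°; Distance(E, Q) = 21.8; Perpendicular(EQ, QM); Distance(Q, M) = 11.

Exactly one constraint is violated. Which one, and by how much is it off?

Distance(Q, M) = 11 — off by 4.30.

P = (0.00, 0.00) ✓; PE at -63.60° ✓; |PE| = 30.30 ✓; ∠PEQ = 142.4° ✓; |EQ| = 21.80 ✓; ∠(EQ, QM) = 90.00° ✓; |QM| = 15.30 ✗.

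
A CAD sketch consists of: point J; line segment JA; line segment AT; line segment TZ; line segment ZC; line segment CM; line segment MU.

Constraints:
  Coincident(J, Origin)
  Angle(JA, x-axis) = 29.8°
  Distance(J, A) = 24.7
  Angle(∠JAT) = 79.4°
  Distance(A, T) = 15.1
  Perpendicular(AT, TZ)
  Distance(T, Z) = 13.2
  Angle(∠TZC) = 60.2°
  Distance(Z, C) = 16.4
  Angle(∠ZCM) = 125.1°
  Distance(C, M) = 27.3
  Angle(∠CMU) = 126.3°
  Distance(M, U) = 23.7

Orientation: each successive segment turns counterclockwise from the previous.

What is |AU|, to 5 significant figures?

41.137

J is at the origin; JA runs at 29.8° with length 24.7, so A = (21.434, 12.275). ∠JAT = 79.4° gives AT at 130.40° from the x-axis; with |AT| = 15.1, T = (11.647, 23.774). AT is perpendicular to TZ, so TZ runs at -139.60°; with |TZ| = 13.2, Z = (1.5949, 15.219). ∠TZC = 60.2° gives ZC at -19.800° from the x-axis; with |ZC| = 16.4, C = (17.025, 9.6640). ∠ZCM = 125.1° gives CM at 35.100° from the x-axis; with |CM| = 27.3, M = (39.361, 25.362). ∠CMU = 126.3° gives MU at 88.800° from the x-axis; with |MU| = 23.7, U = (39.857, 49.056). Then |AU| = |U − A| = 41.137.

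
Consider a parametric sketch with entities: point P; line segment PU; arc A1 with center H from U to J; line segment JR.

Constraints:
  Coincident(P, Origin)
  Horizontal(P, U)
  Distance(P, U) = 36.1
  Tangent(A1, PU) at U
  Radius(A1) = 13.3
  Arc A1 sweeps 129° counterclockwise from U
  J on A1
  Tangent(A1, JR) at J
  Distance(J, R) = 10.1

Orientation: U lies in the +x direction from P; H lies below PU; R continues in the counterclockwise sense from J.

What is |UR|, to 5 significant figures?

29.786

P is at the origin; P and U share the same y with |PU| = 36.1 and U on the +x side, so U = (36.100, 0.0000). Since A1 is tangent to PU there, HU ⟂ PU, so H = U + (0, -13.3) = (36.100, -13.300). On A1, U sits at bearing 90° from H; a 129° counterclockwise sweep puts J at bearing 219°, so J = H + 13.3·(cos 219°, sin 219°) = (25.764, -21.670). Since A1 is tangent to JR there, HJ ⟂ JR, so JR runs along (−sin 219°, cos 219°); with |JR| = 10.1, R = (32.120, -29.519). Then |UR| = |R − U| = 29.786.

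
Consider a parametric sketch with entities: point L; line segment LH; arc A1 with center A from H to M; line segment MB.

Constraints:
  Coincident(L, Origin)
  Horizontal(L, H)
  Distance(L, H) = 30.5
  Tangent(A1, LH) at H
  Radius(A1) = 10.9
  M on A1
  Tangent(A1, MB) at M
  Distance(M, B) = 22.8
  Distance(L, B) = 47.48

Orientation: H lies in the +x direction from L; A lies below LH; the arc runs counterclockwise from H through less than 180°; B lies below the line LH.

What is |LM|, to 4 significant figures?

25.99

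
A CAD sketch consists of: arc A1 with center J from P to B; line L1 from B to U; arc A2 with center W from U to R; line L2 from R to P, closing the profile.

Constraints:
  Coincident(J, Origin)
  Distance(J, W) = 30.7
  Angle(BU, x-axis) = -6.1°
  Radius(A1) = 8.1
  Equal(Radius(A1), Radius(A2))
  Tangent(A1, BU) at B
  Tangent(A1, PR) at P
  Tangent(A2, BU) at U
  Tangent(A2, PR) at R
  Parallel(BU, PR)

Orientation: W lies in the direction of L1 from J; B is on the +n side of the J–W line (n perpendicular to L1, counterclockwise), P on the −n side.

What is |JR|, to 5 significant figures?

31.751

The slot axis is L1's direction at -6.1°, so u = (cos -6.1°, sin -6.1°) = (0.99434, -0.10626) and n = (−sin -6.1°, cos -6.1°) = (0.10626, 0.99434). J is at the origin and W lies 30.7 along u from J, so W = 30.7·u = (30.526, -3.2623). Tangency of A1 to both parallel lines with radius 8.1 puts B and P at J ± 8.1·n: B = (0.86074, 8.0541), P = (-0.86074, -8.0541). Equal radii place U and R the same way about W: U = W + 8.1·n = (31.387, 4.7918), R = W − 8.1·n = (29.665, -11.316). Then |JR| = |R − J| = 31.751.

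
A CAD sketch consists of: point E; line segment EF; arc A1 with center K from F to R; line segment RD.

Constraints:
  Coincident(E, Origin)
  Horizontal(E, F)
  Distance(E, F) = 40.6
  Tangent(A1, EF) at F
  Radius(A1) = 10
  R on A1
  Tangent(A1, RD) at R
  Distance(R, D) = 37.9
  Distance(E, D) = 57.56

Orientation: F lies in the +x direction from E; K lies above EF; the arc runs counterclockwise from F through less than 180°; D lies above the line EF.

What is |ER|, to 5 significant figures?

51.563

Checks: |EF| = 40.60 ✓; |KF| = 10.00 ✓; |KR| = 10.00 ✓; ∠(KR, RD) = 90.00° ✓; |RD| = 37.90 ✓; |ED| = 57.56 ✓.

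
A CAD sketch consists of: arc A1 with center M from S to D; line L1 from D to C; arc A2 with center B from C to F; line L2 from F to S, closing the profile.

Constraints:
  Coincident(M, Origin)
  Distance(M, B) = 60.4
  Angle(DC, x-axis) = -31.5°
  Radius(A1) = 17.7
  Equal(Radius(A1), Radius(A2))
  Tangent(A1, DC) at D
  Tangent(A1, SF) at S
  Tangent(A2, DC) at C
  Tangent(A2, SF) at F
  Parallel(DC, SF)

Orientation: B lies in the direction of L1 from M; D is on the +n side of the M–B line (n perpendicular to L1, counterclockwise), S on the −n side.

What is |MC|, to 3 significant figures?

62.9

The slot axis is L1's direction at -31.5°, so u = (cos -31.5°, sin -31.5°) = (0.853, -0.522) and n = (−sin -31.5°, cos -31.5°) = (0.522, 0.853). M is at the origin and B lies 60.4 along u from M, so B = 60.4·u = (51.5, -31.6). Tangency of A1 to both parallel lines with radius 17.7 puts D and S at M ± 17.7·n: D = (9.25, 15.1), S = (-9.25, -15.1). Equal radii place C and F the same way about B: C = B + 17.7·n = (60.7, -16.5), F = B − 17.7·n = (42.3, -46.7). Then |MC| = |C − M| = 62.9.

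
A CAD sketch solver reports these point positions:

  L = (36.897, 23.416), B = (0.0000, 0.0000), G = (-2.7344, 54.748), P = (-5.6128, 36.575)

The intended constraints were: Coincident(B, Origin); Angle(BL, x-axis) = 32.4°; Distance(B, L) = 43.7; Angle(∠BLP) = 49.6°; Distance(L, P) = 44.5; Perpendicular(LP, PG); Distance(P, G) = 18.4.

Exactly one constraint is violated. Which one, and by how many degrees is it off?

Perpendicular(LP, PG) — off by 8.20°.

B = (0.00, 0.00) ✓; BL at 32.40° ✓; |BL| = 43.70 ✓; ∠BLP = 49.60° ✓; |LP| = 44.50 ✓; ∠(LP, PG) = 81.80° ✗; |PG| = 18.40 ✓.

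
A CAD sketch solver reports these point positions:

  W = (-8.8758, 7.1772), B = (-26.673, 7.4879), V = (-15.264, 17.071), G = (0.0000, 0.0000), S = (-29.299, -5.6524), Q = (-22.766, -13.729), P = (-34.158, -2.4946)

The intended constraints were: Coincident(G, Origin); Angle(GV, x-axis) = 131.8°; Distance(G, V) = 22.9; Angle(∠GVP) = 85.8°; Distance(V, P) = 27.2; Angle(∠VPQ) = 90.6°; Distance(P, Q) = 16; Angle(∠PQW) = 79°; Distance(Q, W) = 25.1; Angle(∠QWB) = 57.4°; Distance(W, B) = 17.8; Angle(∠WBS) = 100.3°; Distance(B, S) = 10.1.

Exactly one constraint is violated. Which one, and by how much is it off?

Distance(B, S) = 10.1 — off by 3.30.

G = (0.00, 0.00) ✓; GV at 131.8° ✓; |GV| = 22.90 ✓; ∠GVP = 85.80° ✓; |VP| = 27.20 ✓; ∠VPQ = 90.60° ✓; |PQ| = 16.00 ✓; ∠PQW = 79.00° ✓; |QW| = 25.10 ✓; ∠QWB = 57.40° ✓; |WB| = 17.80 ✓; ∠WBS = 100.3° ✓; |BS| = 13.40 ✗.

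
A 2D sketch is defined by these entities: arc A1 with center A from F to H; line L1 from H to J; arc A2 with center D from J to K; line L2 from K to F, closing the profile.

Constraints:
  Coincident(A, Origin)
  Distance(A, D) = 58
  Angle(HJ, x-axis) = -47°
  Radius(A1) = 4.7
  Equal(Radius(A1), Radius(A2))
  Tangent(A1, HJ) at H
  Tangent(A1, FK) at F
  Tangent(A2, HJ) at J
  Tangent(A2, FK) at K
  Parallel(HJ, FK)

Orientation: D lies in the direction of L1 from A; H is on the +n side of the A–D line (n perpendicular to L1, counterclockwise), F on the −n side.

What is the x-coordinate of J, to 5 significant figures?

42.993

The slot axis is L1's direction at -47.0°, so u = (cos -47.0°, sin -47.0°) = (0.68200, -0.73135) and n = (−sin -47.0°, cos -47.0°) = (0.73135, 0.68200). A is at the origin and D lies 58.0 along u from A, so D = 58.0·u = (39.556, -42.419). Tangency of A1 to both parallel lines with radius 4.7 puts H and F at A ± 4.7·n: H = (3.4374, 3.2054), F = (-3.4374, -3.2054). Equal radii place J and K the same way about D: J = D + 4.7·n = (42.993, -39.213), K = D − 4.7·n = (36.119, -45.624). So J.x = 42.993.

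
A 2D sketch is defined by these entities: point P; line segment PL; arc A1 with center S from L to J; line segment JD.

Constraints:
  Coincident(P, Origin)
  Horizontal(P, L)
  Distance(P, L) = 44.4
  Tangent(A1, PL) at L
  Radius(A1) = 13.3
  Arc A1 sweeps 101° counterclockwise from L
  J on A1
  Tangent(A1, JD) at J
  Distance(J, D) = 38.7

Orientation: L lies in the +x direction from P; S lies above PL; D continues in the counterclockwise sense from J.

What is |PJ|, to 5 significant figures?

59.599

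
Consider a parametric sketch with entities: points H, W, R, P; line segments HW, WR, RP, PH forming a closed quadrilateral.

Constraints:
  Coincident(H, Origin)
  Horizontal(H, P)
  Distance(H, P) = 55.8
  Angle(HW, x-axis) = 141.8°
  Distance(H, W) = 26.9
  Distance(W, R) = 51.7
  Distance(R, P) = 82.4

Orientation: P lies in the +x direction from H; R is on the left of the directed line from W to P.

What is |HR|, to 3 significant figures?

62.7

Checks: |WR| = 51.70 ✓; |RP| = 82.40 ✓.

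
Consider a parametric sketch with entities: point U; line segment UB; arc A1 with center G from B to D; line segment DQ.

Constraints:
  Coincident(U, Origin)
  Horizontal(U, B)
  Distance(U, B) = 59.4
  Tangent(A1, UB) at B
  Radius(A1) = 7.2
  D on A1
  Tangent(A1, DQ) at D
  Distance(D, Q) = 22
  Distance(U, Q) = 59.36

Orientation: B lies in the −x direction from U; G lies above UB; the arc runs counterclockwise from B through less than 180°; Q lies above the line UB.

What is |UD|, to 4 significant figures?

52.68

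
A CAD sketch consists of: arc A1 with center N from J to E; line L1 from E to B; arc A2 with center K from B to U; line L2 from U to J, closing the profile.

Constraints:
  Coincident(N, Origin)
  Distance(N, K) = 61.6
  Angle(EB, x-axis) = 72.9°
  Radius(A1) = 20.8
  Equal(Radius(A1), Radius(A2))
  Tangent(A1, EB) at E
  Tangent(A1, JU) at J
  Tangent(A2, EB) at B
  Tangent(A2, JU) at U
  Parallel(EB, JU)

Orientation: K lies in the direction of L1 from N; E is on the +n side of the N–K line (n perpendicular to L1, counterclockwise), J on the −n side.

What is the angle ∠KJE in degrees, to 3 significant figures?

71.3°

The slot axis is L1's direction at 72.9°, so u = (cos 72.9°, sin 72.9°) = (0.294, 0.956) and n = (−sin 72.9°, cos 72.9°) = (-0.956, 0.294). N is at the origin and K lies 61.6 along u from N, so K = 61.6·u = (18.1, 58.9). Tangency of A1 to both parallel lines with radius 20.8 puts E and J at N ± 20.8·n: E = (-19.9, 6.12), J = (19.9, -6.12). Then cos ∠KJE = JK·JE / (|JK||JE|), giving 71.3°.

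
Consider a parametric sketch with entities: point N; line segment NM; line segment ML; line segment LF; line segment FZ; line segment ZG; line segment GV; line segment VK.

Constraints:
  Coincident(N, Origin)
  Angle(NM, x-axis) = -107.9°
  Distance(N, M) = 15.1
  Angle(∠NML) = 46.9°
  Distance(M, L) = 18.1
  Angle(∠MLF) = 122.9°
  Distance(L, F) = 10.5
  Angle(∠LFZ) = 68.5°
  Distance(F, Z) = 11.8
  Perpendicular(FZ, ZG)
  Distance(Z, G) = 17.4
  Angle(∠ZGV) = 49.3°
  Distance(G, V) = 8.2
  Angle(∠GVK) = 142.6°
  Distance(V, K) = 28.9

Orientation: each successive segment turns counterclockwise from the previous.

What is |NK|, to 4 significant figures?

21.83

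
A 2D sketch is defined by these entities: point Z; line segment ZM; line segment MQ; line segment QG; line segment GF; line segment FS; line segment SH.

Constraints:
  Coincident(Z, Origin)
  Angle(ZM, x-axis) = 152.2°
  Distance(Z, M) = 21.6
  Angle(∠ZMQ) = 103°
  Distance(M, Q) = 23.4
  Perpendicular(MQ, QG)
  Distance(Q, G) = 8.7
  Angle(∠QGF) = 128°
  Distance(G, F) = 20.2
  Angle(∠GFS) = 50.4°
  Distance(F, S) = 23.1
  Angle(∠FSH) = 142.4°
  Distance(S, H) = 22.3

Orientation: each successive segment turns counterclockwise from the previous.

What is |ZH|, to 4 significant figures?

48.54

Z is at the origin; ZM runs at 152.2° with length 21.6, so M = (-19.11, 10.07). ∠ZMQ = 103.0° gives MQ at -130.8° from the x-axis; with |MQ| = 23.4, Q = (-34.40, -7.640). MQ is perpendicular to QG, so QG runs at -40.80°; with |QG| = 8.7, G = (-27.81, -13.32). ∠QGF = 128.0° gives GF at 11.20° from the x-axis; with |GF| = 20.2, F = (-7.996, -9.401). ∠GFS = 50.4° gives FS at 140.8° from the x-axis; with |FS| = 23.1, S = (-25.90, 5.199). ∠FSH = 142.4° gives SH at 178.4° from the x-axis; with |SH| = 22.3, H = (-48.19, 5.822). Then |ZH| = |H − Z| = 48.54.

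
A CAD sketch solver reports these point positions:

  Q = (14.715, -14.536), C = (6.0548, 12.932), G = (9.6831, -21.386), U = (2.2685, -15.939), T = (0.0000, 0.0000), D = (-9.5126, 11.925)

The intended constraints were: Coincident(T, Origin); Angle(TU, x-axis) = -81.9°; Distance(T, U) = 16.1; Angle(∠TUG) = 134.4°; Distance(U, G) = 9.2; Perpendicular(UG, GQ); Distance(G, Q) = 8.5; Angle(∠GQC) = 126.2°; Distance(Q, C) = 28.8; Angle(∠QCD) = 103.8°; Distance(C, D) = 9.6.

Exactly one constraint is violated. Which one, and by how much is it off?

Distance(C, D) = 9.6 — off by 6.00.

T = (0.00, 0.00) ✓; TU at -81.90° ✓; |TU| = 16.10 ✓; ∠TUG = 134.4° ✓; |UG| = 9.200 ✓; ∠(UG, GQ) = 90.00° ✓; |GQ| = 8.500 ✓; ∠GQC = 126.2° ✓; |QC| = 28.80 ✓; ∠QCD = 103.8° ✓; |CD| = 15.60 ✗.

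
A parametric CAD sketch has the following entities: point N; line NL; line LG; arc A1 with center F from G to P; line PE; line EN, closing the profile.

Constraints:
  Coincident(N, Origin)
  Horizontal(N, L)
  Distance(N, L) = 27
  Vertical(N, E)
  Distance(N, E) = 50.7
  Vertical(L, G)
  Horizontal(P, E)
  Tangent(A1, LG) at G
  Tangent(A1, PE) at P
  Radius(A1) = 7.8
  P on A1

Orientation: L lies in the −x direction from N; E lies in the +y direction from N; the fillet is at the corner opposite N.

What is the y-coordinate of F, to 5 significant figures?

42.900

N is at the origin; N and L share the same y with |NL| = 27.0 and L on the −x side, so L = (-27.000, 0.0000). N and E share the same x with |NE| = 50.7 and E on the +y side, so E = (0.0000, 50.700). The virtual corner opposite N is at (-27.000, 50.700). Tangency of A1 to LG means the radius FG is perpendicular to LG and the tangent condition forces FP to be normal to PE, with radius 7.8, so the center F sits 7.8 in from both sides at F = (-19.200, 42.900). So F.y = 42.900.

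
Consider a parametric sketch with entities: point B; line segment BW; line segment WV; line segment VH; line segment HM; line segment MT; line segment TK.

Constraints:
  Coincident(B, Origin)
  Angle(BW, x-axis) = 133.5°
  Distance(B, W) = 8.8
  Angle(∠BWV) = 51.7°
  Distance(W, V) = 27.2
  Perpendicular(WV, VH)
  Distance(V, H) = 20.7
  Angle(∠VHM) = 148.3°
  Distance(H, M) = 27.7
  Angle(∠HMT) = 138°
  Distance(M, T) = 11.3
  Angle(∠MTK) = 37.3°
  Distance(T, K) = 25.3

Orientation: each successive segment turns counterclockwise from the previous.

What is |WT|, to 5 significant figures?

47.473

B is at the origin; BW runs at 133.5° with length 8.8, so W = (-6.0575, 6.3833). ∠BWV = 51.7° gives WV at -98.200° from the x-axis; with |WV| = 27.2, V = (-9.9370, -20.539). WV ⟂ VH, so VH runs at -8.2000°; with |VH| = 20.7, H = (10.551, -23.491). ∠VHM = 148.3° gives HM at 23.500° from the x-axis; with |HM| = 27.7, M = (35.954, -12.446). ∠HMT = 138.0° gives MT at 65.500° from the x-axis; with |MT| = 11.3, T = (40.640, -2.1631). Then |WT| = |T − W| = 47.473.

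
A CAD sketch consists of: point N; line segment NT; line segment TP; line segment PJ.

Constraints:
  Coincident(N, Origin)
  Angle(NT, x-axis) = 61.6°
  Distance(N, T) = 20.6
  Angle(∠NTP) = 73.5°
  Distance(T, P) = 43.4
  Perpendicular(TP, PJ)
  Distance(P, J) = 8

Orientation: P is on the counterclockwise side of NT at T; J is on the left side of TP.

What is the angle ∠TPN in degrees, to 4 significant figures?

27.75°

N is at the origin; NT runs at 61.6° with length 20.6, so T = 20.6·(cos 61.6°, sin 61.6°) = (9.798, 18.12). ∠NTP = 73.5°, so TP runs at 61.6° + (180° − 73.5°) = 168.1° from the x-axis; with |TP| = 43.4, P = T + 43.4·(cos 168.1°, sin 168.1°) = (-32.67, 27.07). Then cos ∠TPN = PT·PN / (|PT||PN|), giving 27.75°.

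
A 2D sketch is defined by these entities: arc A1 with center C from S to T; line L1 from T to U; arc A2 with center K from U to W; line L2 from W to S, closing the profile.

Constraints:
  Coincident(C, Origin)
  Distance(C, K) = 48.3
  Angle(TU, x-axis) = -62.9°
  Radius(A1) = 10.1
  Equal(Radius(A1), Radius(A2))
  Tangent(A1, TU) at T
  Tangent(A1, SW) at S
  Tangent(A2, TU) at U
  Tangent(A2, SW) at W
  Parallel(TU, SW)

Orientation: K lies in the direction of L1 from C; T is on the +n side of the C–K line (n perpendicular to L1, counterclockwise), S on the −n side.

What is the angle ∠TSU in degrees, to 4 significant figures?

67.30°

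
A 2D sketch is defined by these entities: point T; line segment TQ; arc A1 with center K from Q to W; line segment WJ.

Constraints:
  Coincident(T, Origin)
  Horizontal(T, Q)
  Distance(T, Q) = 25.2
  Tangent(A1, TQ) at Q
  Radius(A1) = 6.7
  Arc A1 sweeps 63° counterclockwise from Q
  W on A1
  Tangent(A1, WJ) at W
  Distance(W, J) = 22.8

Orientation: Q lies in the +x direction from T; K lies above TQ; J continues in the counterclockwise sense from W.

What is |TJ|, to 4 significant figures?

47.94

T is at the origin; T and Q share the same y with |TQ| = 25.2 and Q on the +x side, so Q = (25.20, 0.000). Tangency of A1 to TQ means the radius KQ is perpendicular to TQ, so K = Q + (0, 6.7) = (25.20, 6.700). On A1, Q sits at bearing -90° from K; a 63° counterclockwise sweep puts W at bearing -27°, so W = K + 6.7·(cos -27°, sin -27°) = (31.17, 3.658). A1 meets WJ tangentially, so KW is at right angles to WJ, so WJ runs along (−sin -27°, cos -27°); with |WJ| = 22.8, J = (41.52, 23.97). Then |TJ| = |J − T| = 47.94.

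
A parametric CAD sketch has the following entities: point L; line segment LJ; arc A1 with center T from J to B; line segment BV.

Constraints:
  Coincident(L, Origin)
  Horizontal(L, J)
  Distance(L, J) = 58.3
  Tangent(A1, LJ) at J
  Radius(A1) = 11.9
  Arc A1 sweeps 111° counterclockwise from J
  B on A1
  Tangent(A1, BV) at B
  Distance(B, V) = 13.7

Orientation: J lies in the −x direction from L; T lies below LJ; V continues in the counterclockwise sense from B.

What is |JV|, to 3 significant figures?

29.6

On A1, J sits at bearing 90° from T; a 111° counterclockwise sweep puts B at bearing 201°, so B = T + 11.9·(cos 201°, sin 201°) = (-69.4, -16.2). A1 meets BV tangentially, so TB is at right angles to BV, so BV runs along (−sin 201°, cos 201°); with |BV| = 13.7, V = (-64.5, -29.0). Then |JV| = |V − J| = 29.6.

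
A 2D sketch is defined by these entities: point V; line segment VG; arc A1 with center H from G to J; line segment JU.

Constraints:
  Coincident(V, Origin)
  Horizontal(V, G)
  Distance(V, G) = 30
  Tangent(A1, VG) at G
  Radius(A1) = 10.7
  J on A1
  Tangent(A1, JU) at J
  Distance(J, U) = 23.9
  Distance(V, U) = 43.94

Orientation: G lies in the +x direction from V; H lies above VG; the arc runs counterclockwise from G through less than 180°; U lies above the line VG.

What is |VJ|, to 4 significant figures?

42.23

Checks: |HJ| = 10.70 ✓; ∠(HJ, JU) = 90.00° ✓; |JU| = 23.90 ✓; |VU| = 43.94 ✓.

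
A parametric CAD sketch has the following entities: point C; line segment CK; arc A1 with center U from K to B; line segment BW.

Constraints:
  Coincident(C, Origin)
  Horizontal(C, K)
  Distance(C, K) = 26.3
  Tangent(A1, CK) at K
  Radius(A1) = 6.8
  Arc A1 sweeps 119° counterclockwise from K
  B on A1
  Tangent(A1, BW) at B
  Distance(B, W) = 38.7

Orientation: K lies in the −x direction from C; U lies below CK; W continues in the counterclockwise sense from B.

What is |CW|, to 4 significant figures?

45.97

On A1, K sits at bearing 90° from U; a 119° counterclockwise sweep puts B at bearing 209°, so B = U + 6.8·(cos 209°, sin 209°) = (-32.25, -10.10). A1 meets BW tangentially, so UB is at right angles to BW, so BW runs along (−sin 209°, cos 209°); with |BW| = 38.7, W = (-13.49, -43.94). Then |CW| = |W − C| = 45.97.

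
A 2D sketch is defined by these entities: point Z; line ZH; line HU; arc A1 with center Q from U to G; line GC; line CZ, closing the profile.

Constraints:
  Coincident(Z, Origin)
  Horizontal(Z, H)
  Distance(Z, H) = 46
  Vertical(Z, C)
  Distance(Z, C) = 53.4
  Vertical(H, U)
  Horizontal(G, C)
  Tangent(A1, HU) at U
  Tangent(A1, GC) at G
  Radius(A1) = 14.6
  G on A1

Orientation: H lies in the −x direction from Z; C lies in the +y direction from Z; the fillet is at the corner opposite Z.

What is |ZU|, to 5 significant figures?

60.178

Z is at the origin; Z and H share the same y with |ZH| = 46.0 and H on the −x side, so H = (-46.000, 0.0000). ZC is vertical with |ZC| = 53.4 and C on the +y side, so C = (0.0000, 53.400). The virtual corner opposite Z is at (-46.000, 53.400). The tangent condition forces QU to be normal to HU and A1 meets GC tangentially, so QG is at right angles to GC, with radius 14.6, so the center Q sits 14.6 in from both sides at Q = (-31.400, 38.800). That places the tangent points at U = (-46.000, 38.800) on HU and G = (-31.400, 53.400) on GC. Then |ZU| = |U − Z| = 60.178.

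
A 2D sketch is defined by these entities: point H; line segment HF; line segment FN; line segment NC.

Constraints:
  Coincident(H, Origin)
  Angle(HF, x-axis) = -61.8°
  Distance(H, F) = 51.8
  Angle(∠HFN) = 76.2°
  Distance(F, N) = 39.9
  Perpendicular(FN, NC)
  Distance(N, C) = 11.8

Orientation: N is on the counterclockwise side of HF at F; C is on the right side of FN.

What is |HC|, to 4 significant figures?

67.94

H is at the origin; HF runs at -61.8° with length 51.8, so F = 51.8·(cos -61.8°, sin -61.8°) = (24.48, -45.65). ∠HFN = 76.2°, so FN runs at -61.8° + (180° − 76.2°) = 42.00° from the x-axis; with |FN| = 39.9, N = F + 39.9·(cos 42.00°, sin 42.00°) = (54.13, -18.95). The perpendicularity gives NC at right angles to FN; with |NC| = 11.8 on the right of FN, C = N + 11.8·(0.6691, -0.7431) = (62.03, -27.72). Then |HC| = |C − H| = 67.94.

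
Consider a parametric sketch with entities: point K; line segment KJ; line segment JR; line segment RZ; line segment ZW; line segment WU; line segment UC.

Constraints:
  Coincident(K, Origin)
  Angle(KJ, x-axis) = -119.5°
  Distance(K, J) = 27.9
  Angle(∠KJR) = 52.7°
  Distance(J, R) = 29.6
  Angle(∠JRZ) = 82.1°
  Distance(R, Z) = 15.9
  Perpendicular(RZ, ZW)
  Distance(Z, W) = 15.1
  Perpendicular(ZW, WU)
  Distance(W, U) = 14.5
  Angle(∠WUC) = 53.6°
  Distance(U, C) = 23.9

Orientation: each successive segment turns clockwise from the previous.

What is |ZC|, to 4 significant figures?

4.149

K is at the origin; KJ runs at -119.5° with length 27.9, so J = (-13.74, -24.28). ∠KJR = 52.7° gives JR at 113.2° from the x-axis; with |JR| = 29.6, R = (-25.40, 2.923). ∠JRZ = 82.1° gives RZ at 15.30° from the x-axis; with |RZ| = 15.9, Z = (-10.06, 7.119). The perpendicularity gives ZW at right angles to RZ, so ZW runs at -74.70°; with |ZW| = 15.1, W = (-6.078, -7.446). The perpendicularity gives WU at right angles to ZW, so WU runs at -164.7°; with |WU| = 14.5, U = (-20.06, -11.27). ∠WUC = 53.6° gives UC at 68.90° from the x-axis; with |UC| = 23.9, C = (-11.46, 11.03). Then |ZC| = |C − Z| = 4.149.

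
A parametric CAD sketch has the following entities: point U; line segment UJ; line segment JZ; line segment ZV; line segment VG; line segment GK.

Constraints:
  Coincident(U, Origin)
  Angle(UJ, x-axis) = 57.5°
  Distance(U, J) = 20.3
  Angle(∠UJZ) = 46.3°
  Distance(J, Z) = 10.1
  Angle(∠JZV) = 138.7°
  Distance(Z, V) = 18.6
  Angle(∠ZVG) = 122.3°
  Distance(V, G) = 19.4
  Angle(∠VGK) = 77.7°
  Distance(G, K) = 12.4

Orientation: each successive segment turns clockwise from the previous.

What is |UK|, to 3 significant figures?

13.1

U is at the origin; UJ runs at 57.5° with length 20.3, so J = (10.9, 17.1). ∠UJZ = 46.3° gives JZ at -76.2° from the x-axis; with |JZ| = 10.1, Z = (13.3, 7.31). ∠JZV = 138.7° gives ZV at -118° from the x-axis; with |ZV| = 18.6, V = (4.73, -9.19). ∠ZVG = 122.3° gives VG at -175° from the x-axis; with |VG| = 19.4, G = (-14.6, -10.8). ∠VGK = 77.7° gives GK at 82.5° from the x-axis; with |GK| = 12.4, K = (-13.0, 1.48). Then |UK| = |K − U| = 13.1.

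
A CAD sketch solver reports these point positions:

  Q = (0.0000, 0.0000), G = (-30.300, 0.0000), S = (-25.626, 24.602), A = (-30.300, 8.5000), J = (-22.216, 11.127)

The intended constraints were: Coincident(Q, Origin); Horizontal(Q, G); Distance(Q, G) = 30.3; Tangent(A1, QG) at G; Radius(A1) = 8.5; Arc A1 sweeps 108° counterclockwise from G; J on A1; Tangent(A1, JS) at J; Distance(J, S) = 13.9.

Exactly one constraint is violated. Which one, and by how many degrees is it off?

Tangent(A1, JS) at J — off by 3.80°.

Q = (0.00, 0.00) ✓; Q.y = 0.00, G.y = 0.00 ✓; |QG| = 30.30 ✓; ∠(AG, GQ) = 90.00° ✓; |AG| = 8.500 ✓; bearing(A→J) − bearing(A→G) = 108.0° ✓; |AJ| = 8.500 ✓; ∠(AJ, JS) = 93.80° ✗; |JS| = 13.90 ✓.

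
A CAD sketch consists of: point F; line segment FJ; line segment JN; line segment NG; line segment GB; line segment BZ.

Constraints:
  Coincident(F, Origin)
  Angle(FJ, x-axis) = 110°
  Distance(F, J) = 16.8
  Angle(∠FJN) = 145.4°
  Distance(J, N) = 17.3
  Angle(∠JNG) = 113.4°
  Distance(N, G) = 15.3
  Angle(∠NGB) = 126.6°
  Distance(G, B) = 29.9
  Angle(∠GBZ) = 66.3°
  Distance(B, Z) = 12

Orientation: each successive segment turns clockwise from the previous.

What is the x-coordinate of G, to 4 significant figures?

13.73

F is at the origin; FJ runs at 110.0° with length 16.8, so J = (-5.746, 15.79). ∠FJN = 145.4° gives JN at 75.40° from the x-axis; with |JN| = 17.3, N = (-1.385, 32.53). ∠JNG = 113.4° gives NG at 8.800° from the x-axis; with |NG| = 15.3, G = (13.73, 34.87). So G.x = 13.73.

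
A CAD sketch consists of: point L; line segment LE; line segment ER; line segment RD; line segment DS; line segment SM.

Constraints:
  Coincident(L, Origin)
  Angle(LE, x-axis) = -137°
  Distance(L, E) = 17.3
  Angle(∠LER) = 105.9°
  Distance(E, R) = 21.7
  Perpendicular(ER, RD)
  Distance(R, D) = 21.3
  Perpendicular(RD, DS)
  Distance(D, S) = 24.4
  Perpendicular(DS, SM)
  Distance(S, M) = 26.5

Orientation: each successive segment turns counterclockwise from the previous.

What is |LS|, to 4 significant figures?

5.088

L is at the origin; LE runs at -137.0° with length 17.3, so E = (-12.65, -11.80). ∠LER = 105.9° gives ER at -62.90° from the x-axis; with |ER| = 21.7, R = (-2.767, -31.12). ER ⟂ RD, so RD runs at 27.10°; with |RD| = 21.3, D = (16.19, -21.41). The perpendicularity gives DS at right angles to RD, so DS runs at 117.1°; with |DS| = 24.4, S = (5.079, 0.3081). Then |LS| = |S − L| = 5.088.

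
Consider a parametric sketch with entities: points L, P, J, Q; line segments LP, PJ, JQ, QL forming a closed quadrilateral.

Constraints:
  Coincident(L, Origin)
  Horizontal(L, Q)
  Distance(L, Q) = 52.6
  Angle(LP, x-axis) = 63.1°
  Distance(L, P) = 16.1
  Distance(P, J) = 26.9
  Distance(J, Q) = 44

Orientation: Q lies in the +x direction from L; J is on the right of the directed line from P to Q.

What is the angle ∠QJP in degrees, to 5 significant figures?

80.273°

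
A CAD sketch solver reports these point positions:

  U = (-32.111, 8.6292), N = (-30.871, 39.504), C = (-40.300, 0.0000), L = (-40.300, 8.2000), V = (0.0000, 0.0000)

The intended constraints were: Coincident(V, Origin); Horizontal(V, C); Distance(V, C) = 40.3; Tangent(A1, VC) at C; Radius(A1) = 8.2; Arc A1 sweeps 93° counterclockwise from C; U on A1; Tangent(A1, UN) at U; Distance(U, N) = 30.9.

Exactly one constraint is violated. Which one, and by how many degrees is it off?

Tangent(A1, UN) at U — off by 5.30°.

V = (0.00, 0.00) ✓; V.y = 0.00, C.y = 0.00 ✓; |VC| = 40.30 ✓; ∠(LC, CV) = 90.00° ✓; |LC| = 8.200 ✓; bearing(L→U) − bearing(L→C) = 93.00° ✓; |LU| = 8.200 ✓; ∠(LU, UN) = 95.30° ✗; |UN| = 30.90 ✓.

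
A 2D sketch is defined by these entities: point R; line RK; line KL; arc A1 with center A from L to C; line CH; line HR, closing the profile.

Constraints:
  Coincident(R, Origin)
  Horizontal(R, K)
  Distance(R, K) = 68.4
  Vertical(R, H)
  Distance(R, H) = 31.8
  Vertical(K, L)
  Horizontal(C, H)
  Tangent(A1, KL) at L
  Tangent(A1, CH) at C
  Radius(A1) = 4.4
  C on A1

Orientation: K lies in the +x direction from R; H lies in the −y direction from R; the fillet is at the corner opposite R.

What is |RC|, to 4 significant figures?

71.46

R is at the origin; R and K share the same y with |RK| = 68.4 and K on the +x side, so K = (68.40, 0.000). R and H share the same x with |RH| = 31.8 and H on the −y side, so H = (0.000, -31.80). The virtual corner opposite R is at (68.40, -31.80). A1 meets KL tangentially, so AL is at right angles to KL and A1 meets CH tangentially, so AC is at right angles to CH, with radius 4.4, so the center A sits 4.4 in from both sides at A = (64.00, -27.40). That places the tangent points at L = (68.40, -27.40) on KL and C = (64.00, -31.80) on CH. Then |RC| = |C − R| = 71.46.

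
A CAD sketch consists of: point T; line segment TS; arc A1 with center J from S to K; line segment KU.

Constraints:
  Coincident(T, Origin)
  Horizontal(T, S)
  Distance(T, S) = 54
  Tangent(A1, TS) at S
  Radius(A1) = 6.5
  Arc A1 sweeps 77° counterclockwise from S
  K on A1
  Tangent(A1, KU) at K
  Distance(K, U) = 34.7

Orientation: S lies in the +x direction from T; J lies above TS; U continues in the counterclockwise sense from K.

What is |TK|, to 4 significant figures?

60.54

T is at the origin; TS is horizontal with |TS| = 54.0 and S on the +x side, so S = (54.00, 0.000). The tangent condition forces JS to be normal to TS, so J = S + (0, 6.5) = (54.00, 6.500). On A1, S sits at bearing -90° from J; a 77° counterclockwise sweep puts K at bearing -13°, so K = J + 6.5·(cos -13°, sin -13°) = (60.33, 5.038). Then |TK| = |K − T| = 60.54.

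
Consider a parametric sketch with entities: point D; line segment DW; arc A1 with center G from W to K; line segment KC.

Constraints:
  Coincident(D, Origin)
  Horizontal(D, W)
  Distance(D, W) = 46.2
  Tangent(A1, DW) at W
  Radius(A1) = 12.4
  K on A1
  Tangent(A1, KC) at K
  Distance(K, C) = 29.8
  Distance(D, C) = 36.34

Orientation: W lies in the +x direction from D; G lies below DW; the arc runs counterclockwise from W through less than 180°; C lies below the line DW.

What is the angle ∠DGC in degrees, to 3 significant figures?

49.4°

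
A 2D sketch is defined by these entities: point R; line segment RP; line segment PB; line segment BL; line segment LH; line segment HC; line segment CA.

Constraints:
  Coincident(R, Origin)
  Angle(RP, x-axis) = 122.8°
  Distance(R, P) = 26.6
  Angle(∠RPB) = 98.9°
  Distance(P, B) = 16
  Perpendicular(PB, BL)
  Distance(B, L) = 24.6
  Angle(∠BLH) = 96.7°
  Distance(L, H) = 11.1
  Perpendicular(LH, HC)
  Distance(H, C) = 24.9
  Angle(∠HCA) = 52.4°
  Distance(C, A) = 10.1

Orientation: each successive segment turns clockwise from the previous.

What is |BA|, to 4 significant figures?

8.249

R is at the origin; RP runs at 122.8° with length 26.6, so P = (-14.41, 22.36). ∠RPB = 98.9° gives PB at 41.70° from the x-axis; with |PB| = 16.0, B = (-2.463, 33.00). PB is perpendicular to BL, so BL runs at -48.30°; with |BL| = 24.6, L = (13.90, 14.64). ∠BLH = 96.7° gives LH at -131.6° from the x-axis; with |LH| = 11.1, H = (6.532, 6.335). The perpendicularity gives HC at right angles to LH, so HC runs at 138.4°; with |HC| = 24.9, C = (-12.09, 22.87). ∠HCA = 52.4° gives CA at 10.80° from the x-axis; with |CA| = 10.1, A = (-2.167, 24.76). Then |BA| = |A − B| = 8.249.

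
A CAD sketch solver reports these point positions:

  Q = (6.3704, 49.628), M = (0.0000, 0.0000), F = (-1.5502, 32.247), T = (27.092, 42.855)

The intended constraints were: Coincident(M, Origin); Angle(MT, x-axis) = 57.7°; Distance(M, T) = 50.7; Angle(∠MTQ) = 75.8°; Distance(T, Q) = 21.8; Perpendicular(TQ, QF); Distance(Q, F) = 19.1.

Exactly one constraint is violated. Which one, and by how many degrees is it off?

Perpendicular(TQ, QF) — off by 6.40°.

M = (0.00, 0.00) ✓; MT at 57.70° ✓; |MT| = 50.70 ✓; ∠MTQ = 75.80° ✓; |TQ| = 21.80 ✓; ∠(TQ, QF) = 83.60° ✗; |QF| = 19.10 ✓.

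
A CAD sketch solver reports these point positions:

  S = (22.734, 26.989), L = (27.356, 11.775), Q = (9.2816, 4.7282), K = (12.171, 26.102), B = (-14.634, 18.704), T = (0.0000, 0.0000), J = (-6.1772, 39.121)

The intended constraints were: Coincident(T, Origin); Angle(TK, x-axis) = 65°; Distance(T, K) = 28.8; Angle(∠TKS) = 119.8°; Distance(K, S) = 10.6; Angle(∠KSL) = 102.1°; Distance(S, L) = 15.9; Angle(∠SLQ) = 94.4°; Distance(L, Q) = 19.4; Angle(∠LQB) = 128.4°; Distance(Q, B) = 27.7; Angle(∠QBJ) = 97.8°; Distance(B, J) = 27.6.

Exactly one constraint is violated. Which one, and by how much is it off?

Distance(B, J) = 27.6 — off by 5.50.

T = (0.00, 0.00) ✓; TK at 65.00° ✓; |TK| = 28.80 ✓; ∠TKS = 119.8° ✓; |KS| = 10.60 ✓; ∠KSL = 102.1° ✓; |SL| = 15.90 ✓; ∠SLQ = 94.40° ✓; |LQ| = 19.40 ✓; ∠LQB = 128.4° ✓; |QB| = 27.70 ✓; ∠QBJ = 97.80° ✓; |BJ| = 22.10 ✗.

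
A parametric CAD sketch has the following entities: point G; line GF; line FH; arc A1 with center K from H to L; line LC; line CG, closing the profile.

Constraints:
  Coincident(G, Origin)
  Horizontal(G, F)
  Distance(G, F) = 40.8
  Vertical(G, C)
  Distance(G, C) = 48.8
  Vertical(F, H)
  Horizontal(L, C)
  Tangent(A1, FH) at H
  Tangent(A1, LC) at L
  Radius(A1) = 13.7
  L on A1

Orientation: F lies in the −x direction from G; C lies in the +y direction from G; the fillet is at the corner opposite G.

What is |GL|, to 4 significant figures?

55.82

G is at the origin; G and F share the same y with |GF| = 40.8 and F on the −x side, so F = (-40.80, 0.000). GC is vertical with |GC| = 48.8 and C on the +y side, so C = (0.000, 48.80). The virtual corner opposite G is at (-40.80, 48.80). The tangent condition forces KH to be normal to FH and A1 meets LC tangentially, so KL is at right angles to LC, with radius 13.7, so the center K sits 13.7 in from both sides at K = (-27.10, 35.10). That places the tangent points at H = (-40.80, 35.10) on FH and L = (-27.10, 48.80) on LC. Then |GL| = |L − G| = 55.82.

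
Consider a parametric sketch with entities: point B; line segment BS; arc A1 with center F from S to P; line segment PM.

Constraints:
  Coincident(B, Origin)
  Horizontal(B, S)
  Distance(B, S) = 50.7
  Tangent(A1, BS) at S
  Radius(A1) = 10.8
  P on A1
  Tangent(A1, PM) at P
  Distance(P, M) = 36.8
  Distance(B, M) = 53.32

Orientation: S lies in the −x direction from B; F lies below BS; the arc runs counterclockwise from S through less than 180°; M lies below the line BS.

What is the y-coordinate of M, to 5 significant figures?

-43.557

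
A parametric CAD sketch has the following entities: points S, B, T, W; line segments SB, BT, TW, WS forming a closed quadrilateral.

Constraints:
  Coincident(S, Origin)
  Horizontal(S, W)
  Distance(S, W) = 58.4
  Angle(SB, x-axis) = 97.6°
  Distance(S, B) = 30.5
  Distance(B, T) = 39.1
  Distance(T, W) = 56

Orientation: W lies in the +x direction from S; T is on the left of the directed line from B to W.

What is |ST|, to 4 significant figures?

57.35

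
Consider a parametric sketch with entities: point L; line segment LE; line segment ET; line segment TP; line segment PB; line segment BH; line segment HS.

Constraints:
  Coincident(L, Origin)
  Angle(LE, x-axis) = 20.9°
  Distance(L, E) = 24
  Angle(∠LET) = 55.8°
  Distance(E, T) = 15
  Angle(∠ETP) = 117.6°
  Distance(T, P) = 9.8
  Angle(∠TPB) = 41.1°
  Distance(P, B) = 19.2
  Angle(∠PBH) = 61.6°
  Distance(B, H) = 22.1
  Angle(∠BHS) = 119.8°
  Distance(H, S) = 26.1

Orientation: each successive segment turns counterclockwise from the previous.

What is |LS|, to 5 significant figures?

37.793

L is at the origin; LE runs at 20.9° with length 24.0, so E = (22.421, 8.5617). ∠LET = 55.8° gives ET at 145.10° from the x-axis; with |ET| = 15.0, T = (10.119, 17.144). ∠ETP = 117.6° gives TP at -152.50° from the x-axis; with |TP| = 9.8, P = (1.4259, 12.619). ∠TPB = 41.1° gives PB at -13.600° from the x-axis; with |PB| = 19.2, B = (20.088, 8.1040). ∠PBH = 61.6° gives BH at 104.80° from the x-axis; with |BH| = 22.1, H = (14.442, 29.471). ∠BHS = 119.8° gives HS at 165.00° from the x-axis; with |HS| = 26.1, S = (-10.768, 36.226). Then |LS| = |S − L| = 37.793.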